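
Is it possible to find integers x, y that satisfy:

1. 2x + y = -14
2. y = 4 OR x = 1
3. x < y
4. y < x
No

A contradictory subset is {x < y, y < x}. No integer assignment can satisfy these jointly:

  - x < y: bounds one variable relative to another variable
  - y < x: bounds one variable relative to another variable

Direct contradiction: y > x and x > y cannot both hold.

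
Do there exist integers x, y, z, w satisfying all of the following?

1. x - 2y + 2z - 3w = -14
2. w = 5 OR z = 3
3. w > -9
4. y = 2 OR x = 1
Yes

Take x = 1, y = 2, z = 2, w = 5. Substituting into each constraint:
  (1) 1 - 2(2) + 2(2) - 3(5) = -14 ✓
  (2) w = 5, target 5 ✓ (first branch holds)
  (3) 5 > -9 ✓
  (4) y = 2, target 2 ✓ (first branch holds)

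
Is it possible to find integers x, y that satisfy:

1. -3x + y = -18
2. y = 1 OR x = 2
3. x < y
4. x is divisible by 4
No

A contradictory subset is {-3x + y = -18, y = 1 OR x = 2, x < y}. No integer assignment can satisfy these jointly:

  - -3x + y = -18: is a linear equation tying the variables together
  - y = 1 OR x = 2: forces a choice: either y = 1 or x = 2
  - x < y: bounds one variable relative to another variable

Split on the disjunction (y = 1 OR x = 2):
  • If y = 1: with y = 1, every remaining term of the linear equation is divisible by 3, so the left side is ≡ 0 (mod 3); but the right side -19 ≡ 2 (mod 3). No integers can satisfy it.
  • If x = 2: the equation forces y = -12, giving (x, y) = (2, -12), which violates y > x.
Both branches are infeasible, so the system has no integer solution.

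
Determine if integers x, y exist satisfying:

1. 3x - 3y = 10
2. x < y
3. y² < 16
No

Even the single constraint (3x - 3y = 10) is infeasible over the integers.

  - 3x - 3y = 10: every term on the left is divisible by 3, so the LHS ≡ 0 (mod 3), but the RHS 10 is not — no integer solution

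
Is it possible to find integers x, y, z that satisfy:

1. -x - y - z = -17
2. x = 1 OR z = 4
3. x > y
Yes

Take x = 7, y = 6, z = 4. Substituting into each constraint:
  (1) (-7) + (-6) + (-4) = -17 ✓
  (2) z = 4, target 4 ✓ (second branch holds)
  (3) 7 > 6 ✓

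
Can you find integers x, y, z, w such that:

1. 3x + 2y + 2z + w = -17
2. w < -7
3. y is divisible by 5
Yes

Take x = -3, y = 0, z = 0, w = -8. Substituting into each constraint:
  (1) 3(-3) + 2(0) + 2(0) + (-8) = -17 ✓
  (2) -8 < -7 ✓
  (3) 0 = 5 × 0, remainder 0 ✓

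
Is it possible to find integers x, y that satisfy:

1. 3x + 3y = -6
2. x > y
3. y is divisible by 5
Yes

Take x = 3, y = -5. Substituting into each constraint:
  (1) 3(3) + 3(-5) = -6 ✓
  (2) 3 > -5 ✓
  (3) -5 = 5 × -1, remainder 0 ✓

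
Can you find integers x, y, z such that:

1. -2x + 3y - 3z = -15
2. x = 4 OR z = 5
Yes

Take x = 6, y = 4, z = 5. Substituting into each constraint:
  (1) -2(6) + 3(4) - 3(5) = -15 ✓
  (2) z = 5, target 5 ✓ (second branch holds)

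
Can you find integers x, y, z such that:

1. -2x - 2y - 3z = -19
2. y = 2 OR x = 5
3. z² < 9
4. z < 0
Yes

Take x = 9, y = 2, z = -1. Substituting into each constraint:
  (1) -2(9) - 2(2) - 3(-1) = -19 ✓
  (2) y = 2, target 2 ✓ (first branch holds)
  (3) z² = (-1)² = 1, and 1 < 9 ✓
  (4) -1 < 0 ✓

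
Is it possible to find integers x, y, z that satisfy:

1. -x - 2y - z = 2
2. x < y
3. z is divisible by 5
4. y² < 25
Yes

Take x = -2, y = 0, z = 0. Substituting into each constraint:
  (1) 2 - 2(0) + 0 = 2 ✓
  (2) -2 < 0 ✓
  (3) 0 = 5 × 0, remainder 0 ✓
  (4) y² = (0)² = 0, and 0 < 25 ✓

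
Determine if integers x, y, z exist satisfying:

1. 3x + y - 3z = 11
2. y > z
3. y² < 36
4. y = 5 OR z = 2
Yes

Take x = 6, y = 5, z = 4. Substituting into each constraint:
  (1) 3(6) + 5 - 3(4) = 11 ✓
  (2) 5 > 4 ✓
  (3) y² = (5)² = 25, and 25 < 36 ✓
  (4) y = 5, target 5 ✓ (first branch holds)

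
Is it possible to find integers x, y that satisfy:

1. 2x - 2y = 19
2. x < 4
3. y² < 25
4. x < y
No

Even the single constraint (2x - 2y = 19) is infeasible over the integers.

  - 2x - 2y = 19: every term on the left is divisible by 2, so the LHS ≡ 0 (mod 2), but the RHS 19 is not — no integer solution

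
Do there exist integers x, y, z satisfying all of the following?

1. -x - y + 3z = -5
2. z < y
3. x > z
Yes

Take x = 0, y = 2, z = -1. Substituting into each constraint:
  (1) 0 + (-2) + 3(-1) = -5 ✓
  (2) -1 < 2 ✓
  (3) 0 > -1 ✓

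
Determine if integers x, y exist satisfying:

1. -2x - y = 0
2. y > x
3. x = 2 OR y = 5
No

The full constraint system is jointly infeasible over the integers. Each constraint and what it forces:

  - -2x - y = 0: is a linear equation tying the variables together
  - y > x: bounds one variable relative to another variable
  - x = 2 OR y = 5: forces a choice: either x = 2 or y = 5

Split on the disjunction (x = 2 OR y = 5):
  • If x = 2: the equation forces y = -4, giving (x, y) = (2, -4), which violates y > x.
  • If y = 5: with y = 5, every remaining term of the linear equation is divisible by 2, so the left side is ≡ 0 (mod 2); but the right side 5 ≡ 1 (mod 2). No integers can satisfy it.
Both branches are infeasible, so the system has no integer solution.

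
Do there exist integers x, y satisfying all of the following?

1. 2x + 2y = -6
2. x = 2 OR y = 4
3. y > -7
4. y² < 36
Yes

Take x = 2, y = -5. Substituting into each constraint:
  (1) 2(2) + 2(-5) = -6 ✓
  (2) x = 2, target 2 ✓ (first branch holds)
  (3) -5 > -7 ✓
  (4) y² = (-5)² = 25, and 25 < 36 ✓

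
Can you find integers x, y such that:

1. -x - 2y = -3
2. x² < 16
Yes

Take x = 3, y = 0. Substituting into each constraint:
  (1) (-3) - 2(0) = -3 ✓
  (2) x² = (3)² = 9, and 9 < 16 ✓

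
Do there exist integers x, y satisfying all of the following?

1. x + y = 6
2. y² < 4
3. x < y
No

The full constraint system is jointly infeasible over the integers. Each constraint and what it forces:

  - x + y = 6: is a linear equation tying the variables together
  - y² < 4: restricts y to |y| ≤ 1
  - x < y: bounds one variable relative to another variable

Propagating the comparison: x < y and y ≤ 1 give x ≤ 0. Range argument: with x ∈ [−∞, 0], y ∈ [-1, 1], the left side of the equation is at most 1, but the right side is 6 > 1. No integer solution exists.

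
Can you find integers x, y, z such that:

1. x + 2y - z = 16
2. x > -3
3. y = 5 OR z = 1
Yes

Take x = -1, y = 9, z = 1. Substituting into each constraint:
  (1) (-1) + 2(9) + (-1) = 16 ✓
  (2) -1 > -3 ✓
  (3) z = 1, target 1 ✓ (second branch holds)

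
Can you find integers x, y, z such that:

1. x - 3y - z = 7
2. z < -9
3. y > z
Yes

Take x = -3, y = 0, z = -10. Substituting into each constraint:
  (1) (-3) - 3(0) + 10 = 7 ✓
  (2) -10 < -9 ✓
  (3) 0 > -10 ✓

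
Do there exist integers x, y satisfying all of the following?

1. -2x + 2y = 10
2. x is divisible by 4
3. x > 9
Yes

Take x = 12, y = 17. Substituting into each constraint:
  (1) -2(12) + 2(17) = 10 ✓
  (2) 12 = 4 × 3, remainder 0 ✓
  (3) 12 > 9 ✓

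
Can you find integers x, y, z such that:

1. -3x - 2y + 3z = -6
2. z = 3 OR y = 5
Yes

Take x = 3, y = 3, z = 3. Substituting into each constraint:
  (1) -3(3) - 2(3) + 3(3) = -6 ✓
  (2) z = 3, target 3 ✓ (first branch holds)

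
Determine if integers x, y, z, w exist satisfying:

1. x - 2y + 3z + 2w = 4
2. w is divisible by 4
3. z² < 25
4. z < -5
No

A contradictory subset is {z² < 25, z < -5}. No integer assignment can satisfy these jointly:

  - z² < 25: restricts z to |z| ≤ 4
  - z < -5: bounds one variable relative to a constant

Direct contradiction: the bounds on z require z ≥ -4 and z ≤ -6 simultaneously, which is empty.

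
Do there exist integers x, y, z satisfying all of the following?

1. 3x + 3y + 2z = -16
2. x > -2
Yes

Take x = -1, y = -5, z = 1. Substituting into each constraint:
  (1) 3(-1) + 3(-5) + 2(1) = -16 ✓
  (2) -1 > -2 ✓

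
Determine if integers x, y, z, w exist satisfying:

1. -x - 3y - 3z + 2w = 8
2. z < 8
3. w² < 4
Yes

Take x = -8, y = 0, z = 0, w = 0. Substituting into each constraint:
  (1) 8 - 3(0) - 3(0) + 2(0) = 8 ✓
  (2) 0 < 8 ✓
  (3) w² = (0)² = 0, and 0 < 4 ✓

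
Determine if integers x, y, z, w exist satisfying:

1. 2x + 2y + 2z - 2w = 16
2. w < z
Yes

Take x = 7, y = 0, z = 1, w = 0. Substituting into each constraint:
  (1) 2(7) + 2(0) + 2(1) - 2(0) = 16 ✓
  (2) 0 < 1 ✓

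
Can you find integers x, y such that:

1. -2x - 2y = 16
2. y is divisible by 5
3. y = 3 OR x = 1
No

The full constraint system is jointly infeasible over the integers. Each constraint and what it forces:

  - -2x - 2y = 16: is a linear equation tying the variables together
  - y is divisible by 5: restricts y to multiples of 5
  - y = 3 OR x = 1: forces a choice: either y = 3 or x = 1

Split on the disjunction (y = 3 OR x = 1):
  • If y = 3: this contradicts the divisibility constraint — 3 is not a multiple of 5.
  • If x = 1: with x = 1, writing y = 5y', every remaining term of the linear equation is divisible by 10, so the left side is ≡ 0 (mod 10); but the right side 18 ≡ 8 (mod 10). No integers can satisfy it.
Both branches are infeasible, so the system has no integer solution.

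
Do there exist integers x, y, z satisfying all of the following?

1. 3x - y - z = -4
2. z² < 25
Yes

Take x = -1, y = 1, z = 0. Substituting into each constraint:
  (1) 3(-1) + (-1) + 0 = -4 ✓
  (2) z² = (0)² = 0, and 0 < 25 ✓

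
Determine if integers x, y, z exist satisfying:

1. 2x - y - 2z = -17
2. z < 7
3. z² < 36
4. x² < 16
Yes

Take x = 0, y = 17, z = 0. Substituting into each constraint:
  (1) 2(0) + (-17) - 2(0) = -17 ✓
  (2) 0 < 7 ✓
  (3) z² = (0)² = 0, and 0 < 36 ✓
  (4) x² = (0)² = 0, and 0 < 16 ✓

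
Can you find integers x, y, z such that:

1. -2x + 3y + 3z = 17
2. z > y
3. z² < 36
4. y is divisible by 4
Yes

Take x = -7, y = 0, z = 1. Substituting into each constraint:
  (1) -2(-7) + 3(0) + 3(1) = 17 ✓
  (2) 1 > 0 ✓
  (3) z² = (1)² = 1, and 1 < 36 ✓
  (4) 0 = 4 × 0, remainder 0 ✓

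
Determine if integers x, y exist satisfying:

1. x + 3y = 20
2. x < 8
Yes

Take x = 5, y = 5. Substituting into each constraint:
  (1) 5 + 3(5) = 20 ✓
  (2) 5 < 8 ✓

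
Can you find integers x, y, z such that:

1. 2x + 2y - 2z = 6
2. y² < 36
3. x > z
Yes

Take x = 0, y = 2, z = -1. Substituting into each constraint:
  (1) 2(0) + 2(2) - 2(-1) = 6 ✓
  (2) y² = (2)² = 4, and 4 < 36 ✓
  (3) 0 > -1 ✓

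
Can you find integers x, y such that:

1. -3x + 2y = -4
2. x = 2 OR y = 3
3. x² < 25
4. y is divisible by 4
No

A contradictory subset is {-3x + 2y = -4, x = 2 OR y = 3, y is divisible by 4}. No integer assignment can satisfy these jointly:

  - -3x + 2y = -4: is a linear equation tying the variables together
  - x = 2 OR y = 3: forces a choice: either x = 2 or y = 3
  - y is divisible by 4: restricts y to multiples of 4

Split on the disjunction (x = 2 OR y = 3):
  • If x = 2: with x = 2, writing y = 4y', every remaining term of the linear equation is divisible by 8, so the left side is ≡ 0 (mod 8); but the right side 2 ≡ 2 (mod 8). No integers can satisfy it.
  • If y = 3: this contradicts the divisibility constraint — 3 is not a multiple of 4.
Both branches are infeasible, so the system has no integer solution.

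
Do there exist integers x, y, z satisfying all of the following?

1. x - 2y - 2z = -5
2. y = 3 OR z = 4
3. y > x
Yes

Take x = -5, y = -4, z = 4. Substituting into each constraint:
  (1) (-5) - 2(-4) - 2(4) = -5 ✓
  (2) z = 4, target 4 ✓ (second branch holds)
  (3) -4 > -5 ✓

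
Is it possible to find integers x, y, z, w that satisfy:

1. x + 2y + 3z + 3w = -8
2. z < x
Yes

Take x = 0, y = -4, z = -1, w = 1. Substituting into each constraint:
  (1) 0 + 2(-4) + 3(-1) + 3(1) = -8 ✓
  (2) -1 < 0 ✓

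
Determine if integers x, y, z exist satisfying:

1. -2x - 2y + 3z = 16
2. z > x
Yes

Take x = 1, y = -6, z = 2. Substituting into each constraint:
  (1) -2(1) - 2(-6) + 3(2) = 16 ✓
  (2) 2 > 1 ✓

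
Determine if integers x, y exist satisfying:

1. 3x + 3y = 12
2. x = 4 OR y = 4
Yes

Take x = 0, y = 4. Substituting into each constraint:
  (1) 3(0) + 3(4) = 12 ✓
  (2) y = 4, target 4 ✓ (second branch holds)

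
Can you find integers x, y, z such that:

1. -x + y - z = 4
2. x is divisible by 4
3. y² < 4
Yes

Take x = 0, y = 0, z = -4. Substituting into each constraint:
  (1) 0 + 0 + 4 = 4 ✓
  (2) 0 = 4 × 0, remainder 0 ✓
  (3) y² = (0)² = 0, and 0 < 4 ✓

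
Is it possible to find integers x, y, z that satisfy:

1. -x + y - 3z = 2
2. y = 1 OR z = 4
Yes

Take x = 2, y = 1, z = -1. Substituting into each constraint:
  (1) (-2) + 1 - 3(-1) = 2 ✓
  (2) y = 1, target 1 ✓ (first branch holds)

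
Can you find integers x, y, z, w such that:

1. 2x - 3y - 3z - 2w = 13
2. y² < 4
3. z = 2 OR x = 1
Yes

Take x = 1, y = 0, z = 3, w = -10. Substituting into each constraint:
  (1) 2(1) - 3(0) - 3(3) - 2(-10) = 13 ✓
  (2) y² = (0)² = 0, and 0 < 4 ✓
  (3) x = 1, target 1 ✓ (second branch holds)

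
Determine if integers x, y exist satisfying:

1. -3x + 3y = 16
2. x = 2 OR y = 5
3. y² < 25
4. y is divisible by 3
No

Even the single constraint (-3x + 3y = 16) is infeasible over the integers.

  - -3x + 3y = 16: every term on the left is divisible by 3, so the LHS ≡ 0 (mod 3), but the RHS 16 is not — no integer solution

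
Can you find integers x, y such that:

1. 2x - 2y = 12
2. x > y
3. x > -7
Yes

Take x = 6, y = 0. Substituting into each constraint:
  (1) 2(6) - 2(0) = 12 ✓
  (2) 6 > 0 ✓
  (3) 6 > -7 ✓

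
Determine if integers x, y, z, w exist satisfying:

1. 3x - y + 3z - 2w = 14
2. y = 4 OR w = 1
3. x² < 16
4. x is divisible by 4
Yes

Take x = 0, y = -16, z = 0, w = 1. Substituting into each constraint:
  (1) 3(0) + 16 + 3(0) - 2(1) = 14 ✓
  (2) w = 1, target 1 ✓ (second branch holds)
  (3) x² = (0)² = 0, and 0 < 16 ✓
  (4) 0 = 4 × 0, remainder 0 ✓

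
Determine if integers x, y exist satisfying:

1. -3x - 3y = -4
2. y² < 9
No

Even the single constraint (-3x - 3y = -4) is infeasible over the integers.

  - -3x - 3y = -4: every term on the left is divisible by 3, so the LHS ≡ 0 (mod 3), but the RHS -4 is not — no integer solution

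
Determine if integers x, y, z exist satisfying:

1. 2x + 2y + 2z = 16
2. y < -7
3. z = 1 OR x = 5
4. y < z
Yes

Take x = 5, y = -8, z = 11. Substituting into each constraint:
  (1) 2(5) + 2(-8) + 2(11) = 16 ✓
  (2) -8 < -7 ✓
  (3) x = 5, target 5 ✓ (second branch holds)
  (4) -8 < 11 ✓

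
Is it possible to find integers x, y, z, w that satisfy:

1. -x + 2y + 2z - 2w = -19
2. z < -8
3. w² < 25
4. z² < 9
No

A contradictory subset is {z < -8, z² < 9}. No integer assignment can satisfy these jointly:

  - z < -8: bounds one variable relative to a constant
  - z² < 9: restricts z to |z| ≤ 2

Direct contradiction: the bounds on z require z ≥ -2 and z ≤ -9 simultaneously, which is empty.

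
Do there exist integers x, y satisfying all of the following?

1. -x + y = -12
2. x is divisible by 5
Yes

Take x = 0, y = -12. Substituting into each constraint:
  (1) 0 + (-12) = -12 ✓
  (2) 0 = 5 × 0, remainder 0 ✓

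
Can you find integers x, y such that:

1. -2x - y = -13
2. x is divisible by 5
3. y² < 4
No

The full constraint system is jointly infeasible over the integers. Each constraint and what it forces:

  - -2x - y = -13: is a linear equation tying the variables together
  - x is divisible by 5: restricts x to multiples of 5
  - y² < 4: restricts y to |y| ≤ 1

The bounds confine y to {-1, 0, 1}. For each value, substitute into the equation:
  • y = -1: the equation forces x = 7, but 5 does not divide 7.
  • y = 0: the equation gives -2x = -13, so x would not be an integer.
  • y = 1: the equation forces x = 6, but 5 does not divide 6.
Every case fails, so no integer solution exists.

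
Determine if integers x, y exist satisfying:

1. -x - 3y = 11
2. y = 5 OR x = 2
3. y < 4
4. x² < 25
No

A contradictory subset is {-x - 3y = 11, y = 5 OR x = 2, y < 4}. No integer assignment can satisfy these jointly:

  - -x - 3y = 11: is a linear equation tying the variables together
  - y = 5 OR x = 2: forces a choice: either y = 5 or x = 2
  - y < 4: bounds one variable relative to a constant

Split on the disjunction (y = 5 OR x = 2):
  • If y = 5: this contradicts the bound y ≤ 3.
  • If x = 2: with x = 2, every remaining term of the linear equation is divisible by 3, so the left side is ≡ 0 (mod 3); but the right side 13 ≡ 1 (mod 3). No integers can satisfy it.
Both branches are infeasible, so the system has no integer solution.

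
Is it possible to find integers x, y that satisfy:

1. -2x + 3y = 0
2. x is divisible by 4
Yes

Take x = 0, y = 0. Substituting into each constraint:
  (1) -2(0) + 3(0) = 0 ✓
  (2) 0 = 4 × 0, remainder 0 ✓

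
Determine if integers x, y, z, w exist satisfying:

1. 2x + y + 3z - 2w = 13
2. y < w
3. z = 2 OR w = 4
Yes

Take x = 5, y = 1, z = 2, w = 2. Substituting into each constraint:
  (1) 2(5) + 1 + 3(2) - 2(2) = 13 ✓
  (2) 1 < 2 ✓
  (3) z = 2, target 2 ✓ (first branch holds)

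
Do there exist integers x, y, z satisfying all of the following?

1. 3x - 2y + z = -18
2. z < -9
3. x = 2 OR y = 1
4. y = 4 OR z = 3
Yes

Take x = 2, y = 4, z = -16. Substituting into each constraint:
  (1) 3(2) - 2(4) + (-16) = -18 ✓
  (2) -16 < -9 ✓
  (3) x = 2, target 2 ✓ (first branch holds)
  (4) y = 4, target 4 ✓ (first branch holds)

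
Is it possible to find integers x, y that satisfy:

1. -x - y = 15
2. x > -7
Yes

Take x = 0, y = -15. Substituting into each constraint:
  (1) 0 + 15 = 15 ✓
  (2) 0 > -7 ✓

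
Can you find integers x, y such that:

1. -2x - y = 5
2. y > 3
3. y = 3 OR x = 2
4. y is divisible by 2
No

A contradictory subset is {-2x - y = 5, y > 3, y = 3 OR x = 2}. No integer assignment can satisfy these jointly:

  - -2x - y = 5: is a linear equation tying the variables together
  - y > 3: bounds one variable relative to a constant
  - y = 3 OR x = 2: forces a choice: either y = 3 or x = 2

Split on the disjunction (y = 3 OR x = 2):
  • If y = 3: this contradicts the bound y ≥ 4.
  • If x = 2: the equation forces y = -9, which contradicts the bound y ≥ 4.
Both branches are infeasible, so the system has no integer solution.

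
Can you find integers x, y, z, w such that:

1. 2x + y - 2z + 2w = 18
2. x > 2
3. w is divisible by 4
Yes

Take x = 3, y = 0, z = -6, w = 0. Substituting into each constraint:
  (1) 2(3) + 0 - 2(-6) + 2(0) = 18 ✓
  (2) 3 > 2 ✓
  (3) 0 = 4 × 0, remainder 0 ✓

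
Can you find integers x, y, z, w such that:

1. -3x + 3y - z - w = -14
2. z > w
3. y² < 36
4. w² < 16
Yes

Take x = 0, y = -3, z = 3, w = 2. Substituting into each constraint:
  (1) -3(0) + 3(-3) + (-3) + (-2) = -14 ✓
  (2) 3 > 2 ✓
  (3) y² = (-3)² = 9, and 9 < 36 ✓
  (4) w² = (2)² = 4, and 4 < 16 ✓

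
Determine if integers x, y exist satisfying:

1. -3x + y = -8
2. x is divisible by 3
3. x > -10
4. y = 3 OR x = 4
No

A contradictory subset is {-3x + y = -8, x is divisible by 3, y = 3 OR x = 4}. No integer assignment can satisfy these jointly:

  - -3x + y = -8: is a linear equation tying the variables together
  - x is divisible by 3: restricts x to multiples of 3
  - y = 3 OR x = 4: forces a choice: either y = 3 or x = 4

Split on the disjunction (y = 3 OR x = 4):
  • If y = 3: with y = 3, writing x = 3x', every remaining term of the linear equation is divisible by 9, so the left side is ≡ 0 (mod 9); but the right side -11 ≡ 7 (mod 9). No integers can satisfy it.
  • If x = 4: this contradicts the divisibility constraint — 4 is not a multiple of 3.
Both branches are infeasible, so the system has no integer solution.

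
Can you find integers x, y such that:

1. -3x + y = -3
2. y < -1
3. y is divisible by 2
Yes

Take x = -1, y = -6. Substituting into each constraint:
  (1) -3(-1) + (-6) = -3 ✓
  (2) -6 < -1 ✓
  (3) -6 = 2 × -3, remainder 0 ✓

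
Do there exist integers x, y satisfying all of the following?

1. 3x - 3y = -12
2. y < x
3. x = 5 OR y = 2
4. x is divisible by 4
No

A contradictory subset is {3x - 3y = -12, y < x}. No integer assignment can satisfy these jointly:

  - 3x - 3y = -12: is a linear equation tying the variables together
  - y < x: bounds one variable relative to another variable

From the equation, x − y = -4, i.e. x − y = -4; but x > y requires x − y ≥ 1. Contradiction.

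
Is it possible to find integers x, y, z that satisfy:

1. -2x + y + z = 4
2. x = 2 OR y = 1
Yes

Take x = 0, y = 1, z = 3. Substituting into each constraint:
  (1) -2(0) + 1 + 3 = 4 ✓
  (2) y = 1, target 1 ✓ (second branch holds)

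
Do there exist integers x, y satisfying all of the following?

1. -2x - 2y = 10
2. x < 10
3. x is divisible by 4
Yes

Take x = 0, y = -5. Substituting into each constraint:
  (1) -2(0) - 2(-5) = 10 ✓
  (2) 0 < 10 ✓
  (3) 0 = 4 × 0, remainder 0 ✓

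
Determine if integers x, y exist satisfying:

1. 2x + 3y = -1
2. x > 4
Yes

Take x = 7, y = -5. Substituting into each constraint:
  (1) 2(7) + 3(-5) = -1 ✓
  (2) 7 > 4 ✓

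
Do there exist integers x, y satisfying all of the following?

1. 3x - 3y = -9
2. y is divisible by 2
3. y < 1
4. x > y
No

A contradictory subset is {3x - 3y = -9, x > y}. No integer assignment can satisfy these jointly:

  - 3x - 3y = -9: is a linear equation tying the variables together
  - x > y: bounds one variable relative to another variable

From the equation, x − y = -3, i.e. x − y = -3; but x > y requires x − y ≥ 1. Contradiction.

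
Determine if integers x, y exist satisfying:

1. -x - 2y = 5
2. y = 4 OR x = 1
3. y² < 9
No

The full constraint system is jointly infeasible over the integers. Each constraint and what it forces:

  - -x - 2y = 5: is a linear equation tying the variables together
  - y = 4 OR x = 1: forces a choice: either y = 4 or x = 1
  - y² < 9: restricts y to |y| ≤ 2

Split on the disjunction (y = 4 OR x = 1):
  • If y = 4: this contradicts y² < 9, which requires |y| ≤ 2.
  • If x = 1: the equation forces y = -3, but y² < 9 requires |y| ≤ 2.
Both branches are infeasible, so the system has no integer solution.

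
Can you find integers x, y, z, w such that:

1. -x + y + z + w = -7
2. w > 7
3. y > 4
Yes

Take x = 0, y = 5, z = -20, w = 8. Substituting into each constraint:
  (1) 0 + 5 + (-20) + 8 = -7 ✓
  (2) 8 > 7 ✓
  (3) 5 > 4 ✓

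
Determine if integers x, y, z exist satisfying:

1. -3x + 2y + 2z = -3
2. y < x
Yes

Take x = 1, y = 0, z = 0. Substituting into each constraint:
  (1) -3(1) + 2(0) + 2(0) = -3 ✓
  (2) 0 < 1 ✓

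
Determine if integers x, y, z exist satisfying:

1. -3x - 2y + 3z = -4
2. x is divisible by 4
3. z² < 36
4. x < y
Yes

Take x = 0, y = 2, z = 0. Substituting into each constraint:
  (1) -3(0) - 2(2) + 3(0) = -4 ✓
  (2) 0 = 4 × 0, remainder 0 ✓
  (3) z² = (0)² = 0, and 0 < 36 ✓
  (4) 0 < 2 ✓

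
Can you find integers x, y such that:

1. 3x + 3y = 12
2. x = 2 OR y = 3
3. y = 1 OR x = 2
Yes

Take x = 2, y = 2. Substituting into each constraint:
  (1) 3(2) + 3(2) = 12 ✓
  (2) x = 2, target 2 ✓ (first branch holds)
  (3) x = 2, target 2 ✓ (second branch holds)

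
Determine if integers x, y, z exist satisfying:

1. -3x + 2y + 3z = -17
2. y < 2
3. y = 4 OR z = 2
Yes

Take x = 7, y = -1, z = 2. Substituting into each constraint:
  (1) -3(7) + 2(-1) + 3(2) = -17 ✓
  (2) -1 < 2 ✓
  (3) z = 2, target 2 ✓ (second branch holds)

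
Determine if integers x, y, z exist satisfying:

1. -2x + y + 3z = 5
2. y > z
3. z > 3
Yes

Take x = 6, y = 5, z = 4. Substituting into each constraint:
  (1) -2(6) + 5 + 3(4) = 5 ✓
  (2) 5 > 4 ✓
  (3) 4 > 3 ✓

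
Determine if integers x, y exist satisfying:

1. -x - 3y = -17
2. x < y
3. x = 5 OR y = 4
No

The full constraint system is jointly infeasible over the integers. Each constraint and what it forces:

  - -x - 3y = -17: is a linear equation tying the variables together
  - x < y: bounds one variable relative to another variable
  - x = 5 OR y = 4: forces a choice: either x = 5 or y = 4

Split on the disjunction (x = 5 OR y = 4):
  • If x = 5: the equation forces y = 4, giving (x, y) = (5, 4), which violates y > x.
  • If y = 4: the equation forces x = 5, giving (y, x) = (4, 5), which violates y > x.
Both branches are infeasible, so the system has no integer solution.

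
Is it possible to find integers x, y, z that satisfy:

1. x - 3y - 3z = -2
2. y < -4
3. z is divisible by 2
Yes

Take x = -17, y = -5, z = 0. Substituting into each constraint:
  (1) (-17) - 3(-5) - 3(0) = -2 ✓
  (2) -5 < -4 ✓
  (3) 0 = 2 × 0, remainder 0 ✓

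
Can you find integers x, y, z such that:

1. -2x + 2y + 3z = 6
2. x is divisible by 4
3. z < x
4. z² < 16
Yes

Take x = 0, y = 6, z = -2. Substituting into each constraint:
  (1) -2(0) + 2(6) + 3(-2) = 6 ✓
  (2) 0 = 4 × 0, remainder 0 ✓
  (3) -2 < 0 ✓
  (4) z² = (-2)² = 4, and 4 < 16 ✓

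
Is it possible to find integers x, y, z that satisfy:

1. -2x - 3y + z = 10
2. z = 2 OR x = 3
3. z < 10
Yes

Take x = 2, y = -4, z = 2. Substituting into each constraint:
  (1) -2(2) - 3(-4) + 2 = 10 ✓
  (2) z = 2, target 2 ✓ (first branch holds)
  (3) 2 < 10 ✓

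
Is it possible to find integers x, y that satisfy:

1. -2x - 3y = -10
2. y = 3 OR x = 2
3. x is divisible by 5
No

The full constraint system is jointly infeasible over the integers. Each constraint and what it forces:

  - -2x - 3y = -10: is a linear equation tying the variables together
  - y = 3 OR x = 2: forces a choice: either y = 3 or x = 2
  - x is divisible by 5: restricts x to multiples of 5

Split on the disjunction (y = 3 OR x = 2):
  • If y = 3: with y = 3, writing x = 5x', every remaining term of the linear equation is divisible by 10, so the left side is ≡ 0 (mod 10); but the right side -1 ≡ 9 (mod 10). No integers can satisfy it.
  • If x = 2: this contradicts the divisibility constraint — 2 is not a multiple of 5.
Both branches are infeasible, so the system has no integer solution.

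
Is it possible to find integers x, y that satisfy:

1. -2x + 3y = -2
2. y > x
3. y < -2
Yes

Take x = -5, y = -4. Substituting into each constraint:
  (1) -2(-5) + 3(-4) = -2 ✓
  (2) -4 > -5 ✓
  (3) -4 < -2 ✓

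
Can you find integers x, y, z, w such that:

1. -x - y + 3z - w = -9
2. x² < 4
Yes

Take x = 0, y = 0, z = 0, w = 9. Substituting into each constraint:
  (1) 0 + 0 + 3(0) + (-9) = -9 ✓
  (2) x² = (0)² = 0, and 0 < 4 ✓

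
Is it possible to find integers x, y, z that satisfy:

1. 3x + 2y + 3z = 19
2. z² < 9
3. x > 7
Yes

Take x = 9, y = -4, z = 0. Substituting into each constraint:
  (1) 3(9) + 2(-4) + 3(0) = 19 ✓
  (2) z² = (0)² = 0, and 0 < 9 ✓
  (3) 9 > 7 ✓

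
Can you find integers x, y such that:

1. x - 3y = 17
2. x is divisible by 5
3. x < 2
Yes

Take x = -10, y = -9. Substituting into each constraint:
  (1) (-10) - 3(-9) = 17 ✓
  (2) -10 = 5 × -2, remainder 0 ✓
  (3) -10 < 2 ✓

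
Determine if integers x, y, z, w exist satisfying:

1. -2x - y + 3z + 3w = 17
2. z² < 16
Yes

Take x = 0, y = 1, z = 0, w = 6. Substituting into each constraint:
  (1) -2(0) + (-1) + 3(0) + 3(6) = 17 ✓
  (2) z² = (0)² = 0, and 0 < 16 ✓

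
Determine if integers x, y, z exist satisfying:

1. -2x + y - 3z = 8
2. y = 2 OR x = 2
Yes

Take x = 2, y = 0, z = -4. Substituting into each constraint:
  (1) -2(2) + 0 - 3(-4) = 8 ✓
  (2) x = 2, target 2 ✓ (second branch holds)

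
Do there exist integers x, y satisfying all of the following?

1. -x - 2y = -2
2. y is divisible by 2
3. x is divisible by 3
Yes

Take x = 6, y = -2. Substituting into each constraint:
  (1) (-6) - 2(-2) = -2 ✓
  (2) -2 = 2 × -1, remainder 0 ✓
  (3) 6 = 3 × 2, remainder 0 ✓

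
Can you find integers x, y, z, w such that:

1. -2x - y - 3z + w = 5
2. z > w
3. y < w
Yes

Take x = -5, y = 0, z = 2, w = 1. Substituting into each constraint:
  (1) -2(-5) + 0 - 3(2) + 1 = 5 ✓
  (2) 2 > 1 ✓
  (3) 0 < 1 ✓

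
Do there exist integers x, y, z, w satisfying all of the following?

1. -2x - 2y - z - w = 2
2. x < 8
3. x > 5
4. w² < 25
Yes

Take x = 6, y = 0, z = -14, w = 0. Substituting into each constraint:
  (1) -2(6) - 2(0) + 14 + 0 = 2 ✓
  (2) 6 < 8 ✓
  (3) 6 > 5 ✓
  (4) w² = (0)² = 0, and 0 < 25 ✓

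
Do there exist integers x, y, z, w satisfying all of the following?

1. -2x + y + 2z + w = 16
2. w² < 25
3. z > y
Yes

Take x = -7, y = 0, z = 1, w = 0. Substituting into each constraint:
  (1) -2(-7) + 0 + 2(1) + 0 = 16 ✓
  (2) w² = (0)² = 0, and 0 < 25 ✓
  (3) 1 > 0 ✓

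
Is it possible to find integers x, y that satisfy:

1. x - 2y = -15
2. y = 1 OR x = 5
Yes

Take x = -13, y = 1. Substituting into each constraint:
  (1) (-13) - 2(1) = -15 ✓
  (2) y = 1, target 1 ✓ (first branch holds)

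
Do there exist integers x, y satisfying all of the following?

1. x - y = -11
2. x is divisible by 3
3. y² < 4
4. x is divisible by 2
Yes

Take x = -12, y = -1. Substituting into each constraint:
  (1) (-12) + 1 = -11 ✓
  (2) -12 = 3 × -4, remainder 0 ✓
  (3) y² = (-1)² = 1, and 1 < 4 ✓
  (4) -12 = 2 × -6, remainder 0 ✓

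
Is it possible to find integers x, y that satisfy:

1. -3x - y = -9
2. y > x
Yes

Take x = 2, y = 3. Substituting into each constraint:
  (1) -3(2) + (-3) = -9 ✓
  (2) 3 > 2 ✓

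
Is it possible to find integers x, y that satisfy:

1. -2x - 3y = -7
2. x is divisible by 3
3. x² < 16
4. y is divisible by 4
No

A contradictory subset is {-2x - 3y = -7, y is divisible by 4}. No integer assignment can satisfy these jointly:

  - -2x - 3y = -7: is a linear equation tying the variables together
  - y is divisible by 4: restricts y to multiples of 4

Modular obstruction: writing y = 4y', every remaining term of the linear equation is divisible by 2, so the left side is ≡ 0 (mod 2); but the right side -7 ≡ 1 (mod 2). No integers can satisfy it.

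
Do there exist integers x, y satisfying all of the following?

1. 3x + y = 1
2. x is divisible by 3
Yes

Take x = 0, y = 1. Substituting into each constraint:
  (1) 3(0) + 1 = 1 ✓
  (2) 0 = 3 × 0, remainder 0 ✓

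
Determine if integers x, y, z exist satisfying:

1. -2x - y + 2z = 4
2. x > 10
Yes

Take x = 11, y = -26, z = 0. Substituting into each constraint:
  (1) -2(11) + 26 + 2(0) = 4 ✓
  (2) 11 > 10 ✓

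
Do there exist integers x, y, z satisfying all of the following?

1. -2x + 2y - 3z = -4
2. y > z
Yes

Take x = 3, y = 1, z = 0. Substituting into each constraint:
  (1) -2(3) + 2(1) - 3(0) = -4 ✓
  (2) 1 > 0 ✓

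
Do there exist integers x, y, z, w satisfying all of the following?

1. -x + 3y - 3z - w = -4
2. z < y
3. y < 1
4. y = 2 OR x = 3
Yes

Take x = 3, y = 0, z = -1, w = 4. Substituting into each constraint:
  (1) (-3) + 3(0) - 3(-1) + (-4) = -4 ✓
  (2) -1 < 0 ✓
  (3) 0 < 1 ✓
  (4) x = 3, target 3 ✓ (second branch holds)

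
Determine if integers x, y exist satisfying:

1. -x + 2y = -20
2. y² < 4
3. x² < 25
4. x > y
No

A contradictory subset is {-x + 2y = -20, y² < 4, x² < 25}. No integer assignment can satisfy these jointly:

  - -x + 2y = -20: is a linear equation tying the variables together
  - y² < 4: restricts y to |y| ≤ 1
  - x² < 25: restricts x to |x| ≤ 4

Range argument: with x ∈ [-4, 4], y ∈ [-1, 1], the left side of the equation is at least -6, but the right side is -20 < -6. No integer solution exists.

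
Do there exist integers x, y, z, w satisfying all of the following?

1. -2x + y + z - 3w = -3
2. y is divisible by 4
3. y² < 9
Yes

Take x = 0, y = 0, z = -3, w = 0. Substituting into each constraint:
  (1) -2(0) + 0 + (-3) - 3(0) = -3 ✓
  (2) 0 = 4 × 0, remainder 0 ✓
  (3) y² = (0)² = 0, and 0 < 9 ✓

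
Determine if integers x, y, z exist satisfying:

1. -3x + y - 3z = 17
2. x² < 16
Yes

Take x = 0, y = 17, z = 0. Substituting into each constraint:
  (1) -3(0) + 17 - 3(0) = 17 ✓
  (2) x² = (0)² = 0, and 0 < 16 ✓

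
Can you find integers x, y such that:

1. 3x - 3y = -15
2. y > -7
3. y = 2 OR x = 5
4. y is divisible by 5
Yes

Take x = 5, y = 10. Substituting into each constraint:
  (1) 3(5) - 3(10) = -15 ✓
  (2) 10 > -7 ✓
  (3) x = 5, target 5 ✓ (second branch holds)
  (4) 10 = 5 × 2, remainder 0 ✓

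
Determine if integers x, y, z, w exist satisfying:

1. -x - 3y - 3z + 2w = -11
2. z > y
Yes

Take x = 14, y = -1, z = 0, w = 0. Substituting into each constraint:
  (1) (-14) - 3(-1) - 3(0) + 2(0) = -11 ✓
  (2) 0 > -1 ✓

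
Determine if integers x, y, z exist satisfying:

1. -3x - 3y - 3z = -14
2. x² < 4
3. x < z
No

Even the single constraint (-3x - 3y - 3z = -14) is infeasible over the integers.

  - -3x - 3y - 3z = -14: every term on the left is divisible by 3, so the LHS ≡ 0 (mod 3), but the RHS -14 is not — no integer solution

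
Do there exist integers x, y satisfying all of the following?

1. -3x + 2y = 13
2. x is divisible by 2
No

The full constraint system is jointly infeasible over the integers. Each constraint and what it forces:

  - -3x + 2y = 13: is a linear equation tying the variables together
  - x is divisible by 2: restricts x to multiples of 2

Modular obstruction: writing x = 2x', every remaining term of the linear equation is divisible by 2, so the left side is ≡ 0 (mod 2); but the right side 13 ≡ 1 (mod 2). No integers can satisfy it.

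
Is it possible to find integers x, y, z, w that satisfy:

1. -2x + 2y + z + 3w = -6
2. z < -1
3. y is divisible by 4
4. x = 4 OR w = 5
Yes

Take x = 4, y = 0, z = -4, w = 2. Substituting into each constraint:
  (1) -2(4) + 2(0) + (-4) + 3(2) = -6 ✓
  (2) -4 < -1 ✓
  (3) 0 = 4 × 0, remainder 0 ✓
  (4) x = 4, target 4 ✓ (first branch holds)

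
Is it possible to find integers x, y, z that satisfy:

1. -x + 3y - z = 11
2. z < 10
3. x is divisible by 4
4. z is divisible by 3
Yes

Take x = 4, y = 5, z = 0. Substituting into each constraint:
  (1) (-4) + 3(5) + 0 = 11 ✓
  (2) 0 < 10 ✓
  (3) 4 = 4 × 1, remainder 0 ✓
  (4) 0 = 3 × 0, remainder 0 ✓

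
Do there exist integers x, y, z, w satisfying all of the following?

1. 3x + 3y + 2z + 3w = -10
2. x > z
Yes

Take x = 2, y = 0, z = 1, w = -6. Substituting into each constraint:
  (1) 3(2) + 3(0) + 2(1) + 3(-6) = -10 ✓
  (2) 2 > 1 ✓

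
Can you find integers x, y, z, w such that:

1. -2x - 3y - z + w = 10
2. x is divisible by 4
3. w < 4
Yes

Take x = 0, y = -3, z = 0, w = 1. Substituting into each constraint:
  (1) -2(0) - 3(-3) + 0 + 1 = 10 ✓
  (2) 0 = 4 × 0, remainder 0 ✓
  (3) 1 < 4 ✓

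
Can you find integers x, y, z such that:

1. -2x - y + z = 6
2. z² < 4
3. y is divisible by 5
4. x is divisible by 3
Yes

Take x = 0, y = -5, z = 1. Substituting into each constraint:
  (1) -2(0) + 5 + 1 = 6 ✓
  (2) z² = (1)² = 1, and 1 < 4 ✓
  (3) -5 = 5 × -1, remainder 0 ✓
  (4) 0 = 3 × 0, remainder 0 ✓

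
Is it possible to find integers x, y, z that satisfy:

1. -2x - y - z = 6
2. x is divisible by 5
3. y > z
Yes

Take x = 0, y = -2, z = -4. Substituting into each constraint:
  (1) -2(0) + 2 + 4 = 6 ✓
  (2) 0 = 5 × 0, remainder 0 ✓
  (3) -2 > -4 ✓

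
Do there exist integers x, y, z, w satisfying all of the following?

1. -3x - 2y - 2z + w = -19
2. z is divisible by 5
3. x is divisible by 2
Yes

Take x = 0, y = 0, z = 0, w = -19. Substituting into each constraint:
  (1) -3(0) - 2(0) - 2(0) + (-19) = -19 ✓
  (2) 0 = 5 × 0, remainder 0 ✓
  (3) 0 = 2 × 0, remainder 0 ✓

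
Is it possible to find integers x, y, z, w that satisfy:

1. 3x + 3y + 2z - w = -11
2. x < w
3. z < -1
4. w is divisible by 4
Yes

Take x = -1, y = 0, z = -4, w = 0. Substituting into each constraint:
  (1) 3(-1) + 3(0) + 2(-4) + 0 = -11 ✓
  (2) -1 < 0 ✓
  (3) -4 < -1 ✓
  (4) 0 = 4 × 0, remainder 0 ✓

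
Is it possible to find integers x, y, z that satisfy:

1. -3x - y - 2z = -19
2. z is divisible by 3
Yes

Take x = 0, y = 19, z = 0. Substituting into each constraint:
  (1) -3(0) + (-19) - 2(0) = -19 ✓
  (2) 0 = 3 × 0, remainder 0 ✓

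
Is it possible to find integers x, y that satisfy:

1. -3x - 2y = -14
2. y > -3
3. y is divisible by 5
Yes

Take x = -2, y = 10. Substituting into each constraint:
  (1) -3(-2) - 2(10) = -14 ✓
  (2) 10 > -3 ✓
  (3) 10 = 5 × 2, remainder 0 ✓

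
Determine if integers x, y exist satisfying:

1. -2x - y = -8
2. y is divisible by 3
Yes

Take x = 4, y = 0. Substituting into each constraint:
  (1) -2(4) + 0 = -8 ✓
  (2) 0 = 3 × 0, remainder 0 ✓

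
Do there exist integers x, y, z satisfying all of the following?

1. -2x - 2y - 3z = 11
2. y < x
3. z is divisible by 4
No

A contradictory subset is {-2x - 2y - 3z = 11, z is divisible by 4}. No integer assignment can satisfy these jointly:

  - -2x - 2y - 3z = 11: is a linear equation tying the variables together
  - z is divisible by 4: restricts z to multiples of 4

Modular obstruction: writing z = 4z', every remaining term of the linear equation is divisible by 2, so the left side is ≡ 0 (mod 2); but the right side 11 ≡ 1 (mod 2). No integers can satisfy it.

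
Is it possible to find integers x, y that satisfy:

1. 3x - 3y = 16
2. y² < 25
No

Even the single constraint (3x - 3y = 16) is infeasible over the integers.

  - 3x - 3y = 16: every term on the left is divisible by 3, so the LHS ≡ 0 (mod 3), but the RHS 16 is not — no integer solution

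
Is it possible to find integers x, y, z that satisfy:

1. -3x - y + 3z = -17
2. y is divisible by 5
Yes

Take x = -1, y = 35, z = 5. Substituting into each constraint:
  (1) -3(-1) + (-35) + 3(5) = -17 ✓
  (2) 35 = 5 × 7, remainder 0 ✓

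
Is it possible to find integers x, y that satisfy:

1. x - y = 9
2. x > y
Yes

Take x = 0, y = -9. Substituting into each constraint:
  (1) 0 + 9 = 9 ✓
  (2) 0 > -9 ✓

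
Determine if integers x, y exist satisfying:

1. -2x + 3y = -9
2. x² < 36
Yes

Take x = 0, y = -3. Substituting into each constraint:
  (1) -2(0) + 3(-3) = -9 ✓
  (2) x² = (0)² = 0, and 0 < 36 ✓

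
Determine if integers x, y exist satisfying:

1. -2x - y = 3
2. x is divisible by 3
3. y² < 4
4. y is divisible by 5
No

The full constraint system is jointly infeasible over the integers. Each constraint and what it forces:

  - -2x - y = 3: is a linear equation tying the variables together
  - x is divisible by 3: restricts x to multiples of 3
  - y² < 4: restricts y to |y| ≤ 1
  - y is divisible by 5: restricts y to multiples of 5

The bounds confine y to {0} with 5 | y. For each value, substitute into the equation:
  • y = 0: the equation gives -2x = 3, so x would not be an integer.
Every case fails, so no integer solution exists.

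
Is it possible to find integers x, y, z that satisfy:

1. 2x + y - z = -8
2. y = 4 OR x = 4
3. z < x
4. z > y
Yes

Take x = 4, y = -13, z = 3. Substituting into each constraint:
  (1) 2(4) + (-13) + (-3) = -8 ✓
  (2) x = 4, target 4 ✓ (second branch holds)
  (3) 3 < 4 ✓
  (4) 3 > -13 ✓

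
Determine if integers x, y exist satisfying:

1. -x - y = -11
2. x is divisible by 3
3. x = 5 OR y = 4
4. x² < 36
No

A contradictory subset is {-x - y = -11, x is divisible by 3, x = 5 OR y = 4}. No integer assignment can satisfy these jointly:

  - -x - y = -11: is a linear equation tying the variables together
  - x is divisible by 3: restricts x to multiples of 3
  - x = 5 OR y = 4: forces a choice: either x = 5 or y = 4

Split on the disjunction (x = 5 OR y = 4):
  • If x = 5: this contradicts the divisibility constraint — 5 is not a multiple of 3.
  • If y = 4: with y = 4, writing x = 3x', every remaining term of the linear equation is divisible by 3, so the left side is ≡ 0 (mod 3); but the right side -7 ≡ 2 (mod 3). No integers can satisfy it.
Both branches are infeasible, so the system has no integer solution.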